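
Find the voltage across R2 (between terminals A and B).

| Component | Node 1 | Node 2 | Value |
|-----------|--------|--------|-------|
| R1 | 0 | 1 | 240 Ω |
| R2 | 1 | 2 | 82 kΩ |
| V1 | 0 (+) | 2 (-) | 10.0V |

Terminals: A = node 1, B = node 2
R1 and R2 are in series across V1 (node 0 → node 1 → node 2), and the output A–B is taken across R2, so this is a voltage divider.
Series current: I = V1/(R1 + R2) = 10/(240 + 82000) = 10/82240 = 0.0001216 A
V_R2 = I × R2 = V1 × R2/(R1 + R2) = 10 × 82000/82240 = 9.971 V

Final answer: 9.971 V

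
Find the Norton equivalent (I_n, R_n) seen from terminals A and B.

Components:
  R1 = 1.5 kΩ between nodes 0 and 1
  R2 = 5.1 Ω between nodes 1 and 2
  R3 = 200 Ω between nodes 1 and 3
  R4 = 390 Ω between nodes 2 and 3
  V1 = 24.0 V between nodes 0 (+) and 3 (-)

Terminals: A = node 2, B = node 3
Find the Thévenin equivalent first; then I_n = V_th/R_th and R_n = R_th.
Step 1 — V_th is the open-circuit voltage V_A - V_B (nothing connected across the terminals).
Nodal analysis, taking node 3 as the 0 V reference.
Source V1 fixes V_0 = 24 V.
KCL at each unknown node (sum of currents leaving = 0; resistances in Ω):
  Node 1: (V_1 - 24)/1500 + (V_1 - V_2)/5.1 + (V_1 - 0)/200 = 0
  Node 2: (V_2 - V_1)/5.1 + (V_2 - 0)/390 = 0
Collecting terms (coefficients in siemens):
  0.2017·V_1 - 0.1961·V_2 = 0.016
  0.1986·V_2 - 0.1961·V_1 = 0
Determinant D = (0.2017)(0.1986) - (-0.1961)(-0.1961) = 0.001628
V_1 = [(0.016)(0.1986) - (-0.1961)(0)]/D = 1.952 V
V_2 = [(0.2017)(0) - (0.016)(-0.1961)]/D = 1.927 V
V_th = V_2 - V_3 = 1.927 - 0 = 1.927 V
Step 2 — R_th: zero the source — replace V1 by a short circuit (node 3 merges into node 0) — and find the resistance seen between A (node 2) and B (node 0).
Reduce the network between node 2 (A) and node 0 (B) by series/parallel combination:
  Rp1 = R1 ‖ R3 (parallel, both between nodes 0 and 1) = 1/(1/1500 + 1/200) = 176.5 Ω
  Rs1 = R2 + Rp1 (series, joined only at node 1) = 5.1 + 176.5 = 181.6 Ω
  Rp2 = R4 ‖ Rs1 (parallel, both between nodes 0 and 2) = 1/(1/390 + 1/181.6) = 123.9 Ω
R_th = 123.9 Ω
I_n = V_th/R_th = 1.927/123.9 = 0.01555 A, and R_n = R_th = 123.9 Ω

Final answer: I_n = 0.01555 A, R_n = 123.9 Ω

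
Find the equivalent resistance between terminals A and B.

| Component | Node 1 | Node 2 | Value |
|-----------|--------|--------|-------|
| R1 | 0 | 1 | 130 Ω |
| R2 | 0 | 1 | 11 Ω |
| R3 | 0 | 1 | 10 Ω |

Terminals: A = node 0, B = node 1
Reduce the network between node 0 (A) and node 1 (B) by series/parallel combination:
  Rp1 = R1 ‖ R2 ‖ R3 (parallel, all between nodes 0 and 1) = 1/(1/130 + 1/11 + 1/10) = 5.035 Ω
R_eq = 5.035 Ω

Final answer: 5.035 Ω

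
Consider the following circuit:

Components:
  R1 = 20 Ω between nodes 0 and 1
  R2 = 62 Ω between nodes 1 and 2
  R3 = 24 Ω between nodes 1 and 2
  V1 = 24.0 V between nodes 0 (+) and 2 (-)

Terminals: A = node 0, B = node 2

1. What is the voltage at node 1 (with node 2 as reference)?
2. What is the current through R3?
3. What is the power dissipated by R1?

Nodal analysis, taking node 2 as the 0 V reference.
Source V1 fixes V_0 = 24 V.
KCL at each unknown node (sum of currents leaving = 0; resistances in Ω):
  Node 1: (V_1 - 24)/20 + (V_1 - 0)/62 + (V_1 - 0)/24 = 0
Collecting terms: 0.1078 × V_1 = 1.2  =>  V_1 = 11.13 V
Part 1:
  Read off the nodal solution: V_1 = 11.13 V
Part 2:
  I_R3 = (V_1 - V_2)/R3 = (11.13 - 0)/24 = 0.4638 A
  Magnitude: I_R3 = 0.4638 A
Part 3:
  I_R1 = (V_0 - V_1)/R1 = (24 - 11.13)/20 = 0.6434 A
  P_R1 = I_R1² × R1 = (0.6434)² × 20 = 8.279 W

Final answers:
1. V_1 = 11.13 V
2. I_R3 = 0.4638 A
3. P_R1 = 8.279 W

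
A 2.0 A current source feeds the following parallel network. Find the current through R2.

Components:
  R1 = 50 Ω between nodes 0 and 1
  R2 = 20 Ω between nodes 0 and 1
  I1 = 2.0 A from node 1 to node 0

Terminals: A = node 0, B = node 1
All resistors sit directly between nodes 0 and 1, so they are in parallel and share one voltage V; the full source current 2 A splits among them.
1/R_par = 1/50 + 1/20 = 0.07 S  =>  R_par = 14.29 Ω
V = I × R_par = 2 × 14.29 = 28.57 V
I_R2 = V/R2 = 28.57/20 = 1.429 A

Final answer: 1.429 A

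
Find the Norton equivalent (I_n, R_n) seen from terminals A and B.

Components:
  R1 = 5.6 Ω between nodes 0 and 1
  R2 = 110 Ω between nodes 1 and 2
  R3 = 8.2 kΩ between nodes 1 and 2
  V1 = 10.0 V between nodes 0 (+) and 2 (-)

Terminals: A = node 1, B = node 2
Find the Thévenin equivalent first; then I_n = V_th/R_th and R_n = R_th.
Step 1 — V_th is the open-circuit voltage V_A - V_B (nothing connected across the terminals).
Nodal analysis, taking node 2 as the 0 V reference.
Source V1 fixes V_0 = 10 V.
KCL at each unknown node (sum of currents leaving = 0; resistances in Ω):
  Node 1: (V_1 - 10)/5.6 + (V_1 - 0)/110 + (V_1 - 0)/8200 = 0
Collecting terms: 0.1878 × V_1 = 1.786  =>  V_1 = 9.509 V
V_th = V_1 - V_2 = 9.509 - 0 = 9.509 V
Step 2 — R_th: zero the source — replace V1 by a short circuit (node 2 merges into node 0) — and find the resistance seen between A (node 1) and B (node 0).
Reduce the network between node 1 (A) and node 0 (B) by series/parallel combination:
  Rp1 = R1 ‖ R2 ‖ R3 (parallel, all between nodes 0 and 1) = 1/(1/5.6 + 1/110 + 1/8200) = 5.325 Ω
R_th = 5.325 Ω
I_n = V_th/R_th = 9.509/5.325 = 1.786 A, and R_n = R_th = 5.325 Ω

Final answer: I_n = 1.786 A, R_n = 5.325 Ω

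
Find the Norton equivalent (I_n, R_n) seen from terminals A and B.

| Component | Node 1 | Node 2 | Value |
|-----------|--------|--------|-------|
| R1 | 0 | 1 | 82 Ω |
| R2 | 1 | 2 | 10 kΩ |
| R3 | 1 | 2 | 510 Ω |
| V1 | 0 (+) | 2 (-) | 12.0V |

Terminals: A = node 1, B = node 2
Find the Thévenin equivalent first; then I_n = V_th/R_th and R_n = R_th.
Step 1 — V_th is the open-circuit voltage V_A - V_B (nothing connected across the terminals).
Nodal analysis, taking node 2 as the 0 V reference.
Source V1 fixes V_0 = 12 V.
KCL at each unknown node (sum of currents leaving = 0; resistances in Ω):
  Node 1: (V_1 - 12)/82 + (V_1 - 0)/10000 + (V_1 - 0)/510 = 0
Collecting terms: 0.01426 × V_1 = 0.1463  =>  V_1 = 10.27 V
V_th = V_1 - V_2 = 10.27 - 0 = 10.27 V
Step 2 — R_th: zero the source — replace V1 by a short circuit (node 2 merges into node 0) — and find the resistance seen between A (node 1) and B (node 0).
Reduce the network between node 1 (A) and node 0 (B) by series/parallel combination:
  Rp1 = R1 ‖ R2 ‖ R3 (parallel, all between nodes 0 and 1) = 1/(1/82 + 1/10000 + 1/510) = 70.15 Ω
R_th = 70.15 Ω
I_n = V_th/R_th = 10.27/70.15 = 0.1463 A, and R_n = R_th = 70.15 Ω

Final answer: I_n = 0.1463 A, R_n = 70.15 Ω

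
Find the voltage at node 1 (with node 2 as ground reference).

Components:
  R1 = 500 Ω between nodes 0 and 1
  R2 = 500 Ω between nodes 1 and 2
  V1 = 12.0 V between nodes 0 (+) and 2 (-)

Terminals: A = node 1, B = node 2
Nodal analysis, taking node 2 as the 0 V reference.
Source V1 fixes V_0 = 12 V.
KCL at each unknown node (sum of currents leaving = 0; resistances in Ω):
  Node 1: (V_1 - 12)/500 + (V_1 - 0)/500 = 0
Collecting terms: 0.004 × V_1 = 0.024  =>  V_1 = 6 V
The requested potential is V_1 = 6 V.

Final answer: V_1 = 6 V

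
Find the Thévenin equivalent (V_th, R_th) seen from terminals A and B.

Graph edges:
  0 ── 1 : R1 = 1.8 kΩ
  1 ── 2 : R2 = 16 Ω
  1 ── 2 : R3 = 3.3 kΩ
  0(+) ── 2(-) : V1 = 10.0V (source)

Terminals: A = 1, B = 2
Step 1 — V_th is the open-circuit voltage V_A - V_B (nothing connected across the terminals).
Nodal analysis, taking node 2 as the 0 V reference.
Source V1 fixes V_0 = 10 V.
KCL at each unknown node (sum of currents leaving = 0; resistances in Ω):
  Node 1: (V_1 - 10)/1800 + (V_1 - 0)/16 + (V_1 - 0)/3300 = 0
Collecting terms: 0.06336 × V_1 = 0.005556  =>  V_1 = 0.08768 V
V_th = V_1 - V_2 = 0.08768 - 0 = 0.08768 V
Step 2 — R_th: zero the source — replace V1 by a short circuit (node 2 merges into node 0) — and find the resistance seen between A (node 1) and B (node 0).
Reduce the network between node 1 (A) and node 0 (B) by series/parallel combination:
  Rp1 = R1 ‖ R2 ‖ R3 (parallel, all between nodes 0 and 1) = 1/(1/1800 + 1/16 + 1/3300) = 15.78 Ω
R_th = 15.78 Ω

Final answer: V_th = 0.08768 V, R_th = 15.78 Ω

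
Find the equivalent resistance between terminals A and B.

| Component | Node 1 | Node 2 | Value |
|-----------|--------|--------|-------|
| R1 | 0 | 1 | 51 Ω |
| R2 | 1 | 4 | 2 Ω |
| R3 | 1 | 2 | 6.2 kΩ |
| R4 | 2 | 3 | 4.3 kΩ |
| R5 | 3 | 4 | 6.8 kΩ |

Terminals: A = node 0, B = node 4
Reduce the network between node 0 (A) and node 4 (B) by series/parallel combination:
  Rs1 = R3 + R4 (series, joined only at node 2) = 6200 + 4300 = 10500 Ω
  Rs2 = R5 + Rs1 (series, joined only at node 3) = 6800 + 10500 = 17300 Ω
  Rp1 = R2 ‖ Rs2 (parallel, both between nodes 1 and 4) = 1/(1/2 + 1/17300) = 2 Ω
  Rs3 = R1 + Rp1 (series, joined only at node 1) = 51 + 2 = 53 Ω
R_eq = 53 Ω

Final answer: 53 Ω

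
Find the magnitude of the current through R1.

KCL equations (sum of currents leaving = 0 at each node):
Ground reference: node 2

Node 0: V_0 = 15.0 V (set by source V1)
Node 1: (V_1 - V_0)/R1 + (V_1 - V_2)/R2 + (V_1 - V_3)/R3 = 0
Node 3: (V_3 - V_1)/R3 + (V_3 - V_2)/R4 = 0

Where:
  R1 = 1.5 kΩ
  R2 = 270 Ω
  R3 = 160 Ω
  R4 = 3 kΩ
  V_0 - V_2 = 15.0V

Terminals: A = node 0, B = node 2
Nodal analysis, taking node 2 as the 0 V reference.
Source V1 fixes V_0 = 15 V.
KCL at each unknown node (sum of currents leaving = 0; resistances in Ω):
  Node 1: (V_1 - 15)/1500 + (V_1 - 0)/270 + (V_1 - V_3)/160 = 0
  Node 3: (V_3 - V_1)/160 + (V_3 - 0)/3000 = 0
Collecting terms (coefficients in siemens):
  0.01062·V_1 - 0.00625·V_3 = 0.01
  0.006583·V_3 - 0.00625·V_1 = 0
Determinant D = (0.01062)(0.006583) - (-0.00625)(-0.00625) = 0.00003085
V_1 = [(0.01)(0.006583) - (-0.00625)(0)]/D = 2.134 V
V_3 = [(0.01062)(0) - (0.01)(-0.00625)]/D = 2.026 V
I_R1 = (V_0 - V_1)/R1 = (15 - 2.134)/1500 = 0.008578 A
|I_R1| = 0.008578 A

Final answer: |I_R1| = 0.008578 A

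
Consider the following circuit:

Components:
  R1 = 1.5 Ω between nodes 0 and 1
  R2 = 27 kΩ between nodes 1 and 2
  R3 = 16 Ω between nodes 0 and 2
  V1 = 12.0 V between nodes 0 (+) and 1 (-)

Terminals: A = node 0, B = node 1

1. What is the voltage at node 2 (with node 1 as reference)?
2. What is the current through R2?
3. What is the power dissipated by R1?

Nodal analysis, taking node 1 as the 0 V reference.
Source V1 fixes V_0 = 12 V.
KCL at each unknown node (sum of currents leaving = 0; resistances in Ω):
  Node 2: (V_2 - 0)/27000 + (V_2 - 12)/16 = 0
Collecting terms: 0.06254 × V_2 = 0.75  =>  V_2 = 11.99 V
Part 1:
  Read off the nodal solution: V_2 = 11.99 V
Part 2:
  I_R2 = (V_1 - V_2)/R2 = (0 - 11.99)/27000 = -0.0004442 A
  Magnitude: I_R2 = 0.0004442 A
Part 3:
  I_R1 = (V_0 - V_1)/R1 = (12 - 0)/1.5 = 8 A
  P_R1 = I_R1² × R1 = (8)² × 1.5 = 96 W

Final answers:
1. V_2 = 11.99 V
2. I_R2 = 0.0004442 A
3. P_R1 = 96 W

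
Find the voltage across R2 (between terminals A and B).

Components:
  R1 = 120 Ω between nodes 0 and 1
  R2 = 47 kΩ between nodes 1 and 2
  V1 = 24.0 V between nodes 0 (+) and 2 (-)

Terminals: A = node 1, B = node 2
R1 and R2 are in series across V1 (node 0 → node 1 → node 2), and the output A–B is taken across R2, so this is a voltage divider.
Series current: I = V1/(R1 + R2) = 24/(120 + 47000) = 24/47120 = 0.0005093 A
V_R2 = I × R2 = V1 × R2/(R1 + R2) = 24 × 47000/47120 = 23.94 V

Final answer: 23.94 V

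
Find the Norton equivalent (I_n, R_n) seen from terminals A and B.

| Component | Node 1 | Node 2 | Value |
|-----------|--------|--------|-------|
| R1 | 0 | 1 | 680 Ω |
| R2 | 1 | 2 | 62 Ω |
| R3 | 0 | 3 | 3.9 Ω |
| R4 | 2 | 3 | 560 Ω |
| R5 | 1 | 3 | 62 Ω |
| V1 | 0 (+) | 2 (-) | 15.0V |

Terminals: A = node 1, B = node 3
Find the Thévenin equivalent first; then I_n = V_th/R_th and R_n = R_th.
Step 1 — V_th is the open-circuit voltage V_A - V_B (nothing connected across the terminals).
Nodal analysis, taking node 2 as the 0 V reference.
Source V1 fixes V_0 = 15 V.
KCL at each unknown node (sum of currents leaving = 0; resistances in Ω):
  Node 1: (V_1 - 15)/680 + (V_1 - 0)/62 + (V_1 - V_3)/62 = 0
  Node 3: (V_3 - 15)/3.9 + (V_3 - 0)/560 + (V_3 - V_1)/62 = 0
Collecting terms (coefficients in siemens):
  0.03373·V_1 - 0.01613·V_3 = 0.02206
  0.2743·V_3 - 0.01613·V_1 = 3.846
Determinant D = (0.03373)(0.2743) - (-0.01613)(-0.01613) = 0.008992
V_1 = [(0.02206)(0.2743) - (-0.01613)(3.846)]/D = 7.571 V
V_3 = [(0.03373)(3.846) - (0.02206)(-0.01613)]/D = 14.47 V
V_th = V_1 - V_3 = 7.571 - 14.47 = -6.894 V
Step 2 — R_th: zero the source — replace V1 by a short circuit (node 2 merges into node 0) — and find the resistance seen between A (node 1) and B (node 3).
Reduce the network between node 1 (A) and node 3 (B) by series/parallel combination:
  Rp1 = R1 ‖ R2 (parallel, both between nodes 0 and 1) = 1/(1/680 + 1/62) = 56.82 Ω
  Rp2 = R3 ‖ R4 (parallel, both between nodes 0 and 3) = 1/(1/3.9 + 1/560) = 3.873 Ω
  Rs1 = Rp1 + Rp2 (series, joined only at node 0) = 56.82 + 3.873 = 60.69 Ω
  Rp3 = R5 ‖ Rs1 (parallel, both between nodes 1 and 3) = 1/(1/62 + 1/60.69) = 30.67 Ω
R_th = 30.67 Ω
I_n = V_th/R_th = -6.894/30.67 = -0.2248 A, and R_n = R_th = 30.67 Ω

Final answer: I_n = -0.2248 A, R_n = 30.67 Ω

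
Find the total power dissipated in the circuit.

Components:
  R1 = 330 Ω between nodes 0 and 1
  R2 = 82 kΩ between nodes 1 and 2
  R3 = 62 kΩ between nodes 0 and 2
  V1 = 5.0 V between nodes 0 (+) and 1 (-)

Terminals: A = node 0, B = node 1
Nodal analysis, taking node 1 as the 0 V reference.
Source V1 fixes V_0 = 5 V.
KCL at each unknown node (sum of currents leaving = 0; resistances in Ω):
  Node 2: (V_2 - 0)/82000 + (V_2 - 5)/62000 = 0
Collecting terms: 0.00002832 × V_2 = 0.00008065  =>  V_2 = 2.847 V
Power in each resistor, P = (ΔV)²/R:
  P_R1 = (5 - 0)²/330 = 0.07576 W
  P_R2 = (0 - 2.847)²/82000 = 0.00009886 W
  P_R3 = (5 - 2.847)²/62000 = 0.00007475 W
P_total = P_R1 + P_R2 + P_R3 = 0.07593 W

Final answer: 0.07593 W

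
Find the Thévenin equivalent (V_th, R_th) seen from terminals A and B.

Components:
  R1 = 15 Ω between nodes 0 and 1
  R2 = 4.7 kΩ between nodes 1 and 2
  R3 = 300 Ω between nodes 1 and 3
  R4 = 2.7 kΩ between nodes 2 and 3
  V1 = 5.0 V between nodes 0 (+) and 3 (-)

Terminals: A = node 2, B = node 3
Step 1 — V_th is the open-circuit voltage V_A - V_B (nothing connected across the terminals).
Nodal analysis, taking node 3 as the 0 V reference.
Source V1 fixes V_0 = 5 V.
KCL at each unknown node (sum of currents leaving = 0; resistances in Ω):
  Node 1: (V_1 - 5)/15 + (V_1 - V_2)/4700 + (V_1 - 0)/300 = 0
  Node 2: (V_2 - V_1)/4700 + (V_2 - 0)/2700 = 0
Collecting terms (coefficients in siemens):
  0.07021·V_1 - 0.0002128·V_2 = 0.3333
  0.0005831·V_2 - 0.0002128·V_1 = 0
Determinant D = (0.07021)(0.0005831) - (-0.0002128)(-0.0002128) = 0.0000409
V_1 = [(0.3333)(0.0005831) - (-0.0002128)(0)]/D = 4.753 V
V_2 = [(0.07021)(0) - (0.3333)(-0.0002128)]/D = 1.734 V
V_th = V_2 - V_3 = 1.734 - 0 = 1.734 V
Step 2 — R_th: zero the source — replace V1 by a short circuit (node 3 merges into node 0) — and find the resistance seen between A (node 2) and B (node 0).
Reduce the network between node 2 (A) and node 0 (B) by series/parallel combination:
  Rp1 = R1 ‖ R3 (parallel, both between nodes 0 and 1) = 1/(1/15 + 1/300) = 14.29 Ω
  Rs1 = R2 + Rp1 (series, joined only at node 1) = 4700 + 14.29 = 4714 Ω
  Rp2 = R4 ‖ Rs1 (parallel, both between nodes 0 and 2) = 1/(1/2700 + 1/4714) = 1717 Ω
R_th = 1.717 kΩ

Final answer: V_th = 1.734 V, R_th = 1.717 kΩ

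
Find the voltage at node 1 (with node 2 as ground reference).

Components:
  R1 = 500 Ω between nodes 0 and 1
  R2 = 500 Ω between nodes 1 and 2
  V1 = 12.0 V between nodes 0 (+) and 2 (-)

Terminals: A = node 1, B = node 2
Nodal analysis, taking node 2 as the 0 V reference.
Source V1 fixes V_0 = 12 V.
KCL at each unknown node (sum of currents leaving = 0; resistances in Ω):
  Node 1: (V_1 - 12)/500 + (V_1 - 0)/500 = 0
Collecting terms: 0.004 × V_1 = 0.024  =>  V_1 = 6 V
The requested potential is V_1 = 6 V.

Final answer: V_1 = 6 V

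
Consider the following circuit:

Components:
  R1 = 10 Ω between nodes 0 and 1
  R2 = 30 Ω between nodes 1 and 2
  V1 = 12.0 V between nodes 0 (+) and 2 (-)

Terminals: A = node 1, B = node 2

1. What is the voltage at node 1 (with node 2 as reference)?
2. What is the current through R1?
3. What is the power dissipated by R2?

Nodal analysis, taking node 2 as the 0 V reference.
Source V1 fixes V_0 = 12 V.
KCL at each unknown node (sum of currents leaving = 0; resistances in Ω):
  Node 1: (V_1 - 12)/10 + (V_1 - 0)/30 = 0
Collecting terms: 0.1333 × V_1 = 1.2  =>  V_1 = 9 V
Part 1:
  Read off the nodal solution: V_1 = 9 V
Part 2:
  I_R1 = (V_0 - V_1)/R1 = (12 - 9)/10 = 0.3 A
  Magnitude: I_R1 = 0.3 A
Part 3:
  I_R2 = (V_1 - V_2)/R2 = (9 - 0)/30 = 0.3 A
  P_R2 = I_R2² × R2 = (0.3)² × 30 = 2.7 W

Final answers:
1. V_1 = 9 V
2. I_R1 = 0.3 A
3. P_R2 = 2.7 W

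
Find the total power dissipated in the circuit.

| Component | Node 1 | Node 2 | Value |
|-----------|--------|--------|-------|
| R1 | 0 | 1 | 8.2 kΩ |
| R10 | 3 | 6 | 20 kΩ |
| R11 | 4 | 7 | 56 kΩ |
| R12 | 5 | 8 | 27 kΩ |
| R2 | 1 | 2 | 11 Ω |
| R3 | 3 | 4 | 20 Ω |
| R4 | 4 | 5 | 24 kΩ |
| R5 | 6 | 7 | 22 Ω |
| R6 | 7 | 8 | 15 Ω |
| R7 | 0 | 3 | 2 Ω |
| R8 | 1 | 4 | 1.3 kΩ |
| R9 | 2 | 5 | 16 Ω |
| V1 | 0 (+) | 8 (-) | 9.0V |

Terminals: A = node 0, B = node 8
Nodal analysis, taking node 8 as the 0 V reference.
Source V1 fixes V_0 = 9 V.
KCL at each unknown node (sum of currents leaving = 0; resistances in Ω):
  Node 1: (V_1 - 9)/8200 + (V_1 - V_2)/11 + (V_1 - V_4)/1300 = 0
  Node 2: (V_2 - V_1)/11 + (V_2 - V_5)/16 = 0
  Node 3: (V_3 - V_4)/20 + (V_3 - 9)/2 + (V_3 - V_6)/20000 = 0
  Node 4: (V_4 - V_3)/20 + (V_4 - V_5)/24000 + (V_4 - V_1)/1300 + (V_4 - V_7)/56000 = 0
  Node 5: (V_5 - V_4)/24000 + (V_5 - V_2)/16 + (V_5 - 0)/27000 = 0
  Node 6: (V_6 - V_7)/22 + (V_6 - V_3)/20000 = 0
  Node 7: (V_7 - V_6)/22 + (V_7 - 0)/15 + (V_7 - V_4)/56000 = 0
Collecting terms (coefficients in siemens):
  0.0918·V_1 - 0.09091·V_2 - 0.0007692·V_4 = 0.001098
  0.1534·V_2 - 0.09091·V_1 - 0.0625·V_5 = 0
  0.5501·V_3 - 0.05·V_4 - 0.00005·V_6 = 4.5
  0.05083·V_4 - 0.0007692·V_1 - 0.05·V_3 - 0.00004167·V_5 - 0.00001786·V_7 = 0
  0.06258·V_5 - 0.0625·V_2 - 0.00004167·V_4 = 0
  0.0455·V_6 - 0.00005·V_3 - 0.04545·V_7 = 0
  0.1121·V_7 - 0.00001786·V_4 - 0.04545·V_6 = 0
Solving these 7 simultaneous equations (Gaussian elimination) gives:
  V_1 = 8.648 V, V_2 = 8.645 V, V_3 = 8.998 V, V_4 = 8.989 V
  V_5 = 8.64 V, V_6 = 0.01902 V, V_7 = 0.00914 V
Power in each resistor, P = (ΔV)²/R:
  P_R1 = (9 - 8.648)²/8200 = 0.00001509 W
  P_R2 = (8.648 - 8.645)²/11 = 0.000001026 W
  P_R3 = (8.998 - 8.989)²/20 = 0.000003827 W
  P_R4 = (8.989 - 8.64)²/24000 = 0.000005091 W
  P_R5 = (0.01902 - 0.00914)²/22 = 0.000004434 W
  P_R6 = (0.00914 - 0)²/15 = 0.000005569 W
  P_R7 = (9 - 8.998)²/2 = 0.000001571 W
  P_R8 = (8.648 - 8.989)²/1300 = 0.0000896 W
  P_R9 = (8.645 - 8.64)²/16 = 0.000001493 W
  P_R10 = (8.998 - 0.01902)²/20000 = 0.004031 W
  P_R11 = (8.989 - 0.00914)²/56000 = 0.00144 W
  P_R12 = (8.64 - 0)²/27000 = 0.002765 W
P_total = P_R1 + P_R2 + P_R3 + P_R4 + P_R5 + P_R6 + P_R7 + P_R8 + P_R9 + P_R10 + P_R11 + P_R12 = 0.008364 W

Final answer: 0.008364 W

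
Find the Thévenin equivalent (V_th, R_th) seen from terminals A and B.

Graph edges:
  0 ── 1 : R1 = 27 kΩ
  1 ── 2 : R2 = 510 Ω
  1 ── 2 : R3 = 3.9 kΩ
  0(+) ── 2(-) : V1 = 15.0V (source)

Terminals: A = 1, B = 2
Step 1 — V_th is the open-circuit voltage V_A - V_B (nothing connected across the terminals).
Nodal analysis, taking node 2 as the 0 V reference.
Source V1 fixes V_0 = 15 V.
KCL at each unknown node (sum of currents leaving = 0; resistances in Ω):
  Node 1: (V_1 - 15)/27000 + (V_1 - 0)/510 + (V_1 - 0)/3900 = 0
Collecting terms: 0.002254 × V_1 = 0.0005556  =>  V_1 = 0.2465 V
V_th = V_1 - V_2 = 0.2465 - 0 = 0.2465 V
Step 2 — R_th: zero the source — replace V1 by a short circuit (node 2 merges into node 0) — and find the resistance seen between A (node 1) and B (node 0).
Reduce the network between node 1 (A) and node 0 (B) by series/parallel combination:
  Rp1 = R1 ‖ R2 ‖ R3 (parallel, all between nodes 0 and 1) = 1/(1/27000 + 1/510 + 1/3900) = 443.6 Ω
R_th = 443.6 Ω

Final answer: V_th = 0.2465 V, R_th = 443.6 Ω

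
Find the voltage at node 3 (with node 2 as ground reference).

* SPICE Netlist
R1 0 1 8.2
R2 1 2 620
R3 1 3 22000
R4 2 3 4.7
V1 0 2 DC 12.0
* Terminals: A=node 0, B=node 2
Nodal analysis, taking node 2 as the 0 V reference.
Source V1 fixes V_0 = 12 V.
KCL at each unknown node (sum of currents leaving = 0; resistances in Ω):
  Node 1: (V_1 - 12)/8.2 + (V_1 - 0)/620 + (V_1 - V_3)/22000 = 0
  Node 3: (V_3 - V_1)/22000 + (V_3 - 0)/4.7 = 0
Collecting terms (coefficients in siemens):
  0.1236·V_1 - 0.00004545·V_3 = 1.463
  0.2128·V_3 - 0.00004545·V_1 = 0
Determinant D = (0.1236)(0.2128) - (-0.00004545)(-0.00004545) = 0.02631
V_1 = [(1.463)(0.2128) - (-0.00004545)(0)]/D = 11.84 V
V_3 = [(0.1236)(0) - (1.463)(-0.00004545)]/D = 0.002529 V
The requested potential is V_3 = 0.002529 V.

Final answer: V_3 = 0.002529 V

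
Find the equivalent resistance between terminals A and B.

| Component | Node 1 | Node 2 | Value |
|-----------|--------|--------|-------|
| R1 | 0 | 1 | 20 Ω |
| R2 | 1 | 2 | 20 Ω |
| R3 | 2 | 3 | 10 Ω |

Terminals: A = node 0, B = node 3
Reduce the network between node 0 (A) and node 3 (B) by series/parallel combination:
  Rs1 = R1 + R2 (series, joined only at node 1) = 20 + 20 = 40 Ω
  Rs2 = R3 + Rs1 (series, joined only at node 2) = 10 + 40 = 50 Ω
R_eq = 50 Ω

Final answer: 50 Ω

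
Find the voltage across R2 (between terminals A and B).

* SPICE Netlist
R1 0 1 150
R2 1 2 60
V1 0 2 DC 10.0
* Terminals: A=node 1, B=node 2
R1 and R2 are in series across V1 (node 0 → node 1 → node 2), and the output A–B is taken across R2, so this is a voltage divider.
Series current: I = V1/(R1 + R2) = 10/(150 + 60) = 10/210 = 0.04762 A
V_R2 = I × R2 = V1 × R2/(R1 + R2) = 10 × 60/210 = 2.857 V

Final answer: 2.857 V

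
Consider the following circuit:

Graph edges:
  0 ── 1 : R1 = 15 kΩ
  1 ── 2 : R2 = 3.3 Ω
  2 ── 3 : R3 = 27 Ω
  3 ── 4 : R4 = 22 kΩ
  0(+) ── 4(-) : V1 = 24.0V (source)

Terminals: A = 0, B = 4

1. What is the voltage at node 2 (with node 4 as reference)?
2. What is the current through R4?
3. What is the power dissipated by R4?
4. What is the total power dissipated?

Nodal analysis, taking node 4 as the 0 V reference.
Source V1 fixes V_0 = 24 V.
KCL at each unknown node (sum of currents leaving = 0; resistances in Ω):
  Node 1: (V_1 - 24)/15000 + (V_1 - V_2)/3.3 = 0
  Node 2: (V_2 - V_1)/3.3 + (V_2 - V_3)/27 = 0
  Node 3: (V_3 - V_2)/27 + (V_3 - 0)/22000 = 0
Collecting terms (coefficients in siemens):
  0.3031·V_1 - 0.303·V_2 = 0.0016
  0.3401·V_2 - 0.303·V_1 - 0.03704·V_3 = 0
  0.03708·V_3 - 0.03704·V_2 = 0
Solving these 3 simultaneous equations (Gaussian elimination) gives:
  V_1 = 14.28 V, V_2 = 14.28 V, V_3 = 14.26 V
Part 1:
  Read off the nodal solution: V_2 = 14.28 V
Part 2:
  I_R4 = (V_3 - V_4)/R4 = (14.26 - 0)/22000 = 0.0006481 A
  Magnitude: I_R4 = 0.0006481 A
Part 3:
  I_R4 = (V_3 - V_4)/R4 = (14.26 - 0)/22000 = 0.0006481 A
  P_R4 = I_R4² × R4 = (0.0006481)² × 22000 = 0.009241 W
Part 4:
  Power in each resistor, P = (ΔV)²/R:
    P_R1 = (24 - 14.28)²/15000 = 0.006301 W
    P_R2 = (14.28 - 14.28)²/3.3 = 0.000001386 W
    P_R3 = (14.28 - 14.26)²/27 = 0.00001134 W
    P_R4 = (14.26 - 0)²/22000 = 0.009241 W
  P_total = P_R1 + P_R2 + P_R3 + P_R4 = 0.01555 W

Final answers:
1. V_2 = 14.28 V
2. I_R4 = 0.0006481 A
3. P_R4 = 0.009241 W
4. P_total = 0.01555 W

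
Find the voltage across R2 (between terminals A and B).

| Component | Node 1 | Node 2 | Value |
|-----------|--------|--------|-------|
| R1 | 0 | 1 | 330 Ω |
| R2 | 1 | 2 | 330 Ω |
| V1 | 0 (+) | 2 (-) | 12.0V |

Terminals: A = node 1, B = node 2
R1 and R2 are in series across V1 (node 0 → node 1 → node 2), and the output A–B is taken across R2, so this is a voltage divider.
Series current: I = V1/(R1 + R2) = 12/(330 + 330) = 12/660 = 0.01818 A
V_R2 = I × R2 = V1 × R2/(R1 + R2) = 12 × 330/660 = 6 V

Final answer: 6 V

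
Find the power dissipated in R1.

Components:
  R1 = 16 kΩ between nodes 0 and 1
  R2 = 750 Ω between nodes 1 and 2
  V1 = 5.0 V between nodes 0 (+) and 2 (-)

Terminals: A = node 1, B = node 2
Nodal analysis, taking node 2 as the 0 V reference.
Source V1 fixes V_0 = 5 V.
KCL at each unknown node (sum of currents leaving = 0; resistances in Ω):
  Node 1: (V_1 - 5)/16000 + (V_1 - 0)/750 = 0
Collecting terms: 0.001396 × V_1 = 0.0003125  =>  V_1 = 0.2239 V
I_R1 = (V_0 - V_1)/R1 = (5 - 0.2239)/16000 = 0.0002985 A
P_R1 = I_R1² × R1 = (0.0002985)² × 16000 = 0.001426 W

Final answer: 0.001426 W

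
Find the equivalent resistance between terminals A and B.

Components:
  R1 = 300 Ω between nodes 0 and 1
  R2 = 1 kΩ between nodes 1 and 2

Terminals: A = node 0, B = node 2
Reduce the network between node 0 (A) and node 2 (B) by series/parallel combination:
  Rs1 = R1 + R2 (series, joined only at node 1) = 300 + 1000 = 1300 Ω
R_eq = 1.3 kΩ

Final answer: 1.3 kΩ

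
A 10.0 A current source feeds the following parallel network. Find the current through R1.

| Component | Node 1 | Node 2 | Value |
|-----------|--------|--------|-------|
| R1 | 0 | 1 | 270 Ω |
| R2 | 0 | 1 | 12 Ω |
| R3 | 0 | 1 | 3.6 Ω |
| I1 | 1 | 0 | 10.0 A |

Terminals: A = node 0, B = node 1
All resistors sit directly between nodes 0 and 1, so they are in parallel and share one voltage V; the full source current 10 A splits among them.
1/R_par = 1/270 + 1/12 + 1/3.6 = 0.3648 S  =>  R_par = 2.741 Ω
V = I × R_par = 10 × 2.741 = 27.41 V
I_R1 = V/R1 = 27.41/270 = 0.1015 A

Final answer: 0.1015 A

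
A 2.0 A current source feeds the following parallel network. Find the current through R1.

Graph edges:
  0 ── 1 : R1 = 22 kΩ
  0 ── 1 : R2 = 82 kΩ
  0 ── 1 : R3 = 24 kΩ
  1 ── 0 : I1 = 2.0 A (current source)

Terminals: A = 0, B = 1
All resistors sit directly between nodes 0 and 1, so they are in parallel and share one voltage V; the full source current 2 A splits among them.
1/R_par = 1/22000 + 1/82000 + 1/24000 = 0.00009932 S  =>  R_par = 10070 Ω
V = I × R_par = 2 × 10070 = 20140 V
I_R1 = V/R1 = 20140/22000 = 0.9153 A

Final answer: 0.9153 A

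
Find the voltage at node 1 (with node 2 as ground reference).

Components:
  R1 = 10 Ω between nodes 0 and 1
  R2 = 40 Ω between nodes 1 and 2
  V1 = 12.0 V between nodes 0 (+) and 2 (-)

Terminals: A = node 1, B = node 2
Nodal analysis, taking node 2 as the 0 V reference.
Source V1 fixes V_0 = 12 V.
KCL at each unknown node (sum of currents leaving = 0; resistances in Ω):
  Node 1: (V_1 - 12)/10 + (V_1 - 0)/40 = 0
Collecting terms: 0.125 × V_1 = 1.2  =>  V_1 = 9.6 V
The requested potential is V_1 = 9.6 V.

Final answer: V_1 = 9.6 V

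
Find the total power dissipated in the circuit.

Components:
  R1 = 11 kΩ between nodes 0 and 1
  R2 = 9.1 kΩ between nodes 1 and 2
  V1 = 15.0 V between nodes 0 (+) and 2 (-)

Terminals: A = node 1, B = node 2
Nodal analysis, taking node 2 as the 0 V reference.
Source V1 fixes V_0 = 15 V.
KCL at each unknown node (sum of currents leaving = 0; resistances in Ω):
  Node 1: (V_1 - 15)/11000 + (V_1 - 0)/9100 = 0
Collecting terms: 0.0002008 × V_1 = 0.001364  =>  V_1 = 6.791 V
Power in each resistor, P = (ΔV)²/R:
  P_R1 = (15 - 6.791)²/11000 = 0.006126 W
  P_R2 = (6.791 - 0)²/9100 = 0.005068 W
P_total = P_R1 + P_R2 = 0.01119 W

Final answer: 0.01119 W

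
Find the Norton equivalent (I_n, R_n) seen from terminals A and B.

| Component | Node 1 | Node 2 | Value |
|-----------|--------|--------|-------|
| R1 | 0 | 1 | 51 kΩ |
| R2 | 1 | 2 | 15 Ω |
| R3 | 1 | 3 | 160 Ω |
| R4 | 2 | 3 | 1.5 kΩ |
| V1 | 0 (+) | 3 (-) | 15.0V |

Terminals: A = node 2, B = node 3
Find the Thévenin equivalent first; then I_n = V_th/R_th and R_n = R_th.
Step 1 — V_th is the open-circuit voltage V_A - V_B (nothing connected across the terminals).
Nodal analysis, taking node 3 as the 0 V reference.
Source V1 fixes V_0 = 15 V.
KCL at each unknown node (sum of currents leaving = 0; resistances in Ω):
  Node 1: (V_1 - 15)/51000 + (V_1 - V_2)/15 + (V_1 - 0)/160 = 0
  Node 2: (V_2 - V_1)/15 + (V_2 - 0)/1500 = 0
Collecting terms (coefficients in siemens):
  0.07294·V_1 - 0.06667·V_2 = 0.0002941
  0.06733·V_2 - 0.06667·V_1 = 0
Determinant D = (0.07294)(0.06733) - (-0.06667)(-0.06667) = 0.0004666
V_1 = [(0.0002941)(0.06733) - (-0.06667)(0)]/D = 0.04244 V
V_2 = [(0.07294)(0) - (0.0002941)(-0.06667)]/D = 0.04202 V
V_th = V_2 - V_3 = 0.04202 - 0 = 0.04202 V
Step 2 — R_th: zero the source — replace V1 by a short circuit (node 3 merges into node 0) — and find the resistance seen between A (node 2) and B (node 0).
Reduce the network between node 2 (A) and node 0 (B) by series/parallel combination:
  Rp1 = R1 ‖ R3 (parallel, both between nodes 0 and 1) = 1/(1/51000 + 1/160) = 159.5 Ω
  Rs1 = R2 + Rp1 (series, joined only at node 1) = 15 + 159.5 = 174.5 Ω
  Rp2 = R4 ‖ Rs1 (parallel, both between nodes 0 and 2) = 1/(1/1500 + 1/174.5) = 156.3 Ω
R_th = 156.3 Ω
I_n = V_th/R_th = 0.04202/156.3 = 0.0002688 A, and R_n = R_th = 156.3 Ω

Final answer: I_n = 0.0002688 A, R_n = 156.3 Ω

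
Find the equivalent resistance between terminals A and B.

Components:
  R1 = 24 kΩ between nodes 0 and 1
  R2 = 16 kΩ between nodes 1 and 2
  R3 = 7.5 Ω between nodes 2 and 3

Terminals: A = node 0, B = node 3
Reduce the network between node 0 (A) and node 3 (B) by series/parallel combination:
  Rs1 = R1 + R2 (series, joined only at node 1) = 24000 + 16000 = 40000 Ω
  Rs2 = R3 + Rs1 (series, joined only at node 2) = 7.5 + 40000 = 40010 Ω
R_eq = 40.01 kΩ

Final answer: 40.01 kΩ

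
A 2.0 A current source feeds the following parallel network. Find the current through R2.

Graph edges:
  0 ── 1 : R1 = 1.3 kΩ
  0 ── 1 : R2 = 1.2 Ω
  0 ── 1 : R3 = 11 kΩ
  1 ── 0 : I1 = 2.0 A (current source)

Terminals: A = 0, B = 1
All resistors sit directly between nodes 0 and 1, so they are in parallel and share one voltage V; the full source current 2 A splits among them.
1/R_par = 1/1300 + 1/1.2 + 1/11000 = 0.8342 S  =>  R_par = 1.199 Ω
V = I × R_par = 2 × 1.199 = 2.398 V
I_R2 = V/R2 = 2.398/1.2 = 1.998 A

Final answer: 1.998 A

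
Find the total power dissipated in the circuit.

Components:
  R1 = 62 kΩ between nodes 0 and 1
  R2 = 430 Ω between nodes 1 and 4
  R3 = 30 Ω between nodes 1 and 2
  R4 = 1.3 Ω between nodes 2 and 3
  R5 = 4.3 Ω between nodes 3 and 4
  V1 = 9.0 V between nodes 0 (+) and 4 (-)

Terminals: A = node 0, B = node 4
Nodal analysis, taking node 4 as the 0 V reference.
Source V1 fixes V_0 = 9 V.
KCL at each unknown node (sum of currents leaving = 0; resistances in Ω):
  Node 1: (V_1 - 9)/62000 + (V_1 - 0)/430 + (V_1 - V_2)/30 = 0
  Node 2: (V_2 - V_1)/30 + (V_2 - V_3)/1.3 = 0
  Node 3: (V_3 - V_2)/1.3 + (V_3 - 0)/4.3 = 0
Collecting terms (coefficients in siemens):
  0.03568·V_1 - 0.03333·V_2 = 0.0001452
  0.8026·V_2 - 0.03333·V_1 - 0.7692·V_3 = 0
  1.002·V_3 - 0.7692·V_2 = 0
Solving these 3 simultaneous equations (Gaussian elimination) gives:
  V_1 = 0.00477 V, V_2 = 0.0007504 V, V_3 = 0.0005762 V
Power in each resistor, P = (ΔV)²/R:
  P_R1 = (9 - 0.00477)²/62000 = 0.001305 W
  P_R2 = (0.00477 - 0)²/430 = 0.00000005292 W
  P_R3 = (0.00477 - 0.0007504)²/30 = 0.0000005386 W
  P_R4 = (0.0007504 - 0.0005762)²/1.3 = 0.00000002334 W
  P_R5 = (0.0005762 - 0)²/4.3 = 0.0000000772 W
P_total = P_R1 + P_R2 + P_R3 + P_R4 + P_R5 = 0.001306 W

Final answer: 0.001306 W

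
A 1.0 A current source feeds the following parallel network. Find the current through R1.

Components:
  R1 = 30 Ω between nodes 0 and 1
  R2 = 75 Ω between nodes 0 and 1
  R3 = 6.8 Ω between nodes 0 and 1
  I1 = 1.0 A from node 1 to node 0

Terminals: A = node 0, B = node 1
All resistors sit directly between nodes 0 and 1, so they are in parallel and share one voltage V; the full source current 1 A splits among them.
1/R_par = 1/30 + 1/75 + 1/6.8 = 0.1937 S  =>  R_par = 5.162 Ω
V = I × R_par = 1 × 5.162 = 5.162 V
I_R1 = V/R1 = 5.162/30 = 0.1721 A

Final answer: 0.1721 A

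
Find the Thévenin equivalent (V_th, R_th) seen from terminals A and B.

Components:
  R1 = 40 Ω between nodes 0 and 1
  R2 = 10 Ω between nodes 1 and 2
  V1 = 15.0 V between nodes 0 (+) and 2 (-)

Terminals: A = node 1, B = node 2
Step 1 — V_th is the open-circuit voltage V_A - V_B (nothing connected across the terminals).
Nodal analysis, taking node 2 as the 0 V reference.
Source V1 fixes V_0 = 15 V.
KCL at each unknown node (sum of currents leaving = 0; resistances in Ω):
  Node 1: (V_1 - 15)/40 + (V_1 - 0)/10 = 0
Collecting terms: 0.125 × V_1 = 0.375  =>  V_1 = 3 V
V_th = V_1 - V_2 = 3 - 0 = 3 V
Step 2 — R_th: zero the source — replace V1 by a short circuit (node 2 merges into node 0) — and find the resistance seen between A (node 1) and B (node 0).
Reduce the network between node 1 (A) and node 0 (B) by series/parallel combination:
  Rp1 = R1 ‖ R2 (parallel, both between nodes 0 and 1) = 1/(1/40 + 1/10) = 8 Ω
R_th = 8 Ω

Final answer: V_th = 3 V, R_th = 8 Ω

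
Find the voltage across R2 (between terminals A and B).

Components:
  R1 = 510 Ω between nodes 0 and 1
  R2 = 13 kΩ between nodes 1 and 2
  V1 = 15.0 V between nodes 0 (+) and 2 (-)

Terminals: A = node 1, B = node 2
R1 and R2 are in series across V1 (node 0 → node 1 → node 2), and the output A–B is taken across R2, so this is a voltage divider.
Series current: I = V1/(R1 + R2) = 15/(510 + 13000) = 15/13510 = 0.00111 A
V_R2 = I × R2 = V1 × R2/(R1 + R2) = 15 × 13000/13510 = 14.43 V

Final answer: 14.43 V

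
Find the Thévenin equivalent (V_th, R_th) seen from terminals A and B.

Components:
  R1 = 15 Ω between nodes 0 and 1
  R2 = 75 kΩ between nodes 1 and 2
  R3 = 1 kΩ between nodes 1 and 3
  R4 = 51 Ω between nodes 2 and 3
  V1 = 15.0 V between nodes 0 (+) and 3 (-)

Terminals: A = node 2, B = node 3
Step 1 — V_th is the open-circuit voltage V_A - V_B (nothing connected across the terminals).
Nodal analysis, taking node 3 as the 0 V reference.
Source V1 fixes V_0 = 15 V.
KCL at each unknown node (sum of currents leaving = 0; resistances in Ω):
  Node 1: (V_1 - 15)/15 + (V_1 - V_2)/75000 + (V_1 - 0)/1000 = 0
  Node 2: (V_2 - V_1)/75000 + (V_2 - 0)/51 = 0
Collecting terms (coefficients in siemens):
  0.06768·V_1 - 0.00001333·V_2 = 1
  0.01962·V_2 - 0.00001333·V_1 = 0
Determinant D = (0.06768)(0.01962) - (-0.00001333)(-0.00001333) = 0.001328
V_1 = [(1)(0.01962) - (-0.00001333)(0)]/D = 14.78 V
V_2 = [(0.06768)(0) - (1)(-0.00001333)]/D = 0.01004 V
V_th = V_2 - V_3 = 0.01004 - 0 = 0.01004 V
Step 2 — R_th: zero the source — replace V1 by a short circuit (node 3 merges into node 0) — and find the resistance seen between A (node 2) and B (node 0).
Reduce the network between node 2 (A) and node 0 (B) by series/parallel combination:
  Rp1 = R1 ‖ R3 (parallel, both between nodes 0 and 1) = 1/(1/15 + 1/1000) = 14.78 Ω
  Rs1 = R2 + Rp1 (series, joined only at node 1) = 75000 + 14.78 = 75010 Ω
  Rp2 = R4 ‖ Rs1 (parallel, both between nodes 0 and 2) = 1/(1/51 + 1/75010) = 50.97 Ω
R_th = 50.97 Ω

Final answer: V_th = 0.01004 V, R_th = 50.97 Ω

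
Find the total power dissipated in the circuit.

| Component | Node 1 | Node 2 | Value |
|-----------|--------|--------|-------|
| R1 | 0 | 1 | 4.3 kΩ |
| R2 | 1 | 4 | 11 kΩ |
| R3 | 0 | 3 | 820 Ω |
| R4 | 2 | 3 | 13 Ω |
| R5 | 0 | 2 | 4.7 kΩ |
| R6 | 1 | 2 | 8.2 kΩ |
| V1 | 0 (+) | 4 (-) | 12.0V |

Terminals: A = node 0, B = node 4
Nodal analysis, taking node 4 as the 0 V reference.
Source V1 fixes V_0 = 12 V.
KCL at each unknown node (sum of currents leaving = 0; resistances in Ω):
  Node 1: (V_1 - 12)/4300 + (V_1 - 0)/11000 + (V_1 - V_2)/8200 = 0
  Node 2: (V_2 - V_3)/13 + (V_2 - 12)/4700 + (V_2 - V_1)/8200 = 0
  Node 3: (V_3 - 12)/820 + (V_3 - V_2)/13 = 0
Collecting terms (coefficients in siemens):
  0.0004454·V_1 - 0.000122·V_2 = 0.002791
  0.07726·V_2 - 0.000122·V_1 - 0.07692·V_3 = 0.002553
  0.07814·V_3 - 0.07692·V_2 = 0.01463
Solving these 3 simultaneous equations (Gaussian elimination) gives:
  V_1 = 9.496 V, V_2 = 11.8 V, V_3 = 11.8 V
Power in each resistor, P = (ΔV)²/R:
  P_R1 = (12 - 9.496)²/4300 = 0.001458 W
  P_R2 = (9.496 - 0)²/11000 = 0.008198 W
  P_R3 = (12 - 11.8)²/820 = 0.00004674 W
  P_R4 = (11.8 - 11.8)²/13 = 0.000000741 W
  P_R5 = (12 - 11.8)²/4700 = 0.000008416 W
  P_R6 = (9.496 - 11.8)²/8200 = 0.0006478 W
P_total = P_R1 + P_R2 + P_R3 + P_R4 + P_R5 + P_R6 = 0.01036 W

Final answer: 0.01036 W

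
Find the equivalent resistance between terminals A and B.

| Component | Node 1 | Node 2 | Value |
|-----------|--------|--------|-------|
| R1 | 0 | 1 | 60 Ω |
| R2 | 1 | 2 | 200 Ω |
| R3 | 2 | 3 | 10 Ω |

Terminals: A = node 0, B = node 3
Reduce the network between node 0 (A) and node 3 (B) by series/parallel combination:
  Rs1 = R1 + R2 (series, joined only at node 1) = 60 + 200 = 260 Ω
  Rs2 = R3 + Rs1 (series, joined only at node 2) = 10 + 260 = 270 Ω
R_eq = 270 Ω

Final answer: 270 Ω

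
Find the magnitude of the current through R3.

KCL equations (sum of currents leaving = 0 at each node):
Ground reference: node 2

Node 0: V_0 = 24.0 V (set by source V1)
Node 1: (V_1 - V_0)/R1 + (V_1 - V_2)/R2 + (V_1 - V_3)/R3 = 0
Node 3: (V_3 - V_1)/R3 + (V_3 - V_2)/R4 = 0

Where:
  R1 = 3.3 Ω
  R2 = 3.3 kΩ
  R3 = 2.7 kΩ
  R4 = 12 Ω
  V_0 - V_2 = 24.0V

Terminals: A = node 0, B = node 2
Nodal analysis, taking node 2 as the 0 V reference.
Source V1 fixes V_0 = 24 V.
KCL at each unknown node (sum of currents leaving = 0; resistances in Ω):
  Node 1: (V_1 - 24)/3.3 + (V_1 - 0)/3300 + (V_1 - V_3)/2700 = 0
  Node 3: (V_3 - V_1)/2700 + (V_3 - 0)/12 = 0
Collecting terms (coefficients in siemens):
  0.3037·V_1 - 0.0003704·V_3 = 7.273
  0.0837·V_3 - 0.0003704·V_1 = 0
Determinant D = (0.3037)(0.0837) - (-0.0003704)(-0.0003704) = 0.02542
V_1 = [(7.273)(0.0837) - (-0.0003704)(0)]/D = 23.95 V
V_3 = [(0.3037)(0) - (7.273)(-0.0003704)]/D = 0.106 V
I_R3 = (V_1 - V_3)/R3 = (23.95 - 0.106)/2700 = 0.00883 A
|I_R3| = 0.00883 A

Final answer: |I_R3| = 0.00883 A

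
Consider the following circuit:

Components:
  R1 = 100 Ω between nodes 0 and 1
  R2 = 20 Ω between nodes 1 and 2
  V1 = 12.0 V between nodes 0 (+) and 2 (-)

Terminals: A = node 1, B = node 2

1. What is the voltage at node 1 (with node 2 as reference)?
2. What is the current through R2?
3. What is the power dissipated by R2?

Nodal analysis, taking node 2 as the 0 V reference.
Source V1 fixes V_0 = 12 V.
KCL at each unknown node (sum of currents leaving = 0; resistances in Ω):
  Node 1: (V_1 - 12)/100 + (V_1 - 0)/20 = 0
Collecting terms: 0.06 × V_1 = 0.12  =>  V_1 = 2 V
Part 1:
  Read off the nodal solution: V_1 = 2 V
Part 2:
  I_R2 = (V_1 - V_2)/R2 = (2 - 0)/20 = 0.1 A
  Magnitude: I_R2 = 0.1 A
Part 3:
  I_R2 = (V_1 - V_2)/R2 = (2 - 0)/20 = 0.1 A
  P_R2 = I_R2² × R2 = (0.1)² × 20 = 0.2 W

Final answers:
1. V_1 = 2 V
2. I_R2 = 0.1 A
3. P_R2 = 0.2 W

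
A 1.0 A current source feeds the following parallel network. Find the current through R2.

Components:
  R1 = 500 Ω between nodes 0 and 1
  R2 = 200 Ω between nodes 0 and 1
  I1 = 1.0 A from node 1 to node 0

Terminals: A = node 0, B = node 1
All resistors sit directly between nodes 0 and 1, so they are in parallel and share one voltage V; the full source current 1 A splits among them.
1/R_par = 1/500 + 1/200 = 0.007 S  =>  R_par = 142.9 Ω
V = I × R_par = 1 × 142.9 = 142.9 V
I_R2 = V/R2 = 142.9/200 = 0.7143 A

Final answer: 0.7143 A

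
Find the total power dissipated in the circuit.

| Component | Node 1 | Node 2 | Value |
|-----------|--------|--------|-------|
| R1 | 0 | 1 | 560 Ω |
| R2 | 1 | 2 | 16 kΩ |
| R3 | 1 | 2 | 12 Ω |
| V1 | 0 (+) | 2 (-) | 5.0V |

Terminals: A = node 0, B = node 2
Nodal analysis, taking node 2 as the 0 V reference.
Source V1 fixes V_0 = 5 V.
KCL at each unknown node (sum of currents leaving = 0; resistances in Ω):
  Node 1: (V_1 - 5)/560 + (V_1 - 0)/16000 + (V_1 - 0)/12 = 0
Collecting terms: 0.08518 × V_1 = 0.008929  =>  V_1 = 0.1048 V
Power in each resistor, P = (ΔV)²/R:
  P_R1 = (5 - 0.1048)²/560 = 0.04279 W
  P_R2 = (0.1048 - 0)²/16000 = 0.0000006867 W
  P_R3 = (0.1048 - 0)²/12 = 0.0009156 W
P_total = P_R1 + P_R2 + P_R3 = 0.04371 W

Final answer: 0.04371 W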